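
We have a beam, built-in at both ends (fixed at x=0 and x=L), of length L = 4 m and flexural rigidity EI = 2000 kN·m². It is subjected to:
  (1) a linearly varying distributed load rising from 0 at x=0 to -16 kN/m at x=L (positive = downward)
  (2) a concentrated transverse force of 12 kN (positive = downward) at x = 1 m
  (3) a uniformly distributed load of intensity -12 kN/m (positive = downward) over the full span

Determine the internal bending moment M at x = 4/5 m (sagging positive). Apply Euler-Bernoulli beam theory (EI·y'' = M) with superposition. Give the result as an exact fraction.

Load 1 — triangular load w₀=-16 kN/m (0→w₀ over full span):
  M_1 = 3w₀Lx/20 - w₀L²/30 - w₀x³/(6L) = 3·(-16)·4·(4/5)/20 - (-16)·4²/30 - (-16)·(4/5)³/(6·4) = 448/375 kN·m
Load 2 — point force P=12 kN at a=1 m (b=L-a=3):
  M_2 = Pb²(3a+b)x/L³ - Pab²/L²  [x≤a] = 12·3²·(3·1+3)·(4/5)/4³ - 12·1·3²/4² = 27/20 kN·m
Load 3 — uniform load w=-12 kN/m over full span:
  M_3 = wLx/2 - wL²/12 - wx²/2 = (-12)·4·(4/5)/2 - (-12)·4²/12 - (-12)·(4/5)²/2 = 16/25 kN·m
Superposition: M = Σ M_i = 4777/1500 kN·m ≈ 3.184667 kN·m

M(4/5) = 4777/1500 kN·m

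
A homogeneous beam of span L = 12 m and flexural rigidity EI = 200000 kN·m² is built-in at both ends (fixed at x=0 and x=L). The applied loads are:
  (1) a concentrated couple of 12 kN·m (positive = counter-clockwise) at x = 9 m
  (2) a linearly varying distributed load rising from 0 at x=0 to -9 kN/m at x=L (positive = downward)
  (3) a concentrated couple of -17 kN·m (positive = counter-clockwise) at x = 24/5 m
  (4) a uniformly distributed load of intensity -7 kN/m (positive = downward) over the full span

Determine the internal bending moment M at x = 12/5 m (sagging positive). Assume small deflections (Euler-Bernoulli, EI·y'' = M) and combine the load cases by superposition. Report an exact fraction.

Load 1 — applied couple M₀=12 kN·m at a=9 m (b=L-a=3):
  M_1 = R_Ax - M_A  [x≤a] with R_A=9/8, M_A=15/4 = (9/8)·(12/5) - (15/4) = -21/20 kN·m
Load 2 — triangular load w₀=-9 kN/m (0→w₀ over full span):
  M_2 = 3w₀Lx/20 - w₀L²/30 - w₀x³/(6L) = 3·(-9)·12·(12/5)/20 - (-9)·12²/30 - (-9)·(12/5)³/(6·12) = 756/125 kN·m
Load 3 — applied couple M₀=-17 kN·m at a=24/5 m (b=L-a=36/5):
  M_3 = R_Ax - M_A  [x≤a] with R_A=-51/25, M_A=-51/25 = (-51/25)·(12/5) - (-51/25) = -357/125 kN·m
Load 4 — uniform load w=-7 kN/m over full span:
  M_4 = wLx/2 - wL²/12 - wx²/2 = (-7)·12·(12/5)/2 - (-7)·12²/12 - (-7)·(12/5)²/2 = 84/25 kN·m
Superposition: M = Σ M_i = 2751/500 kN·m ≈ 5.502000 kN·m

M(12/5) = 2751/500 kN·m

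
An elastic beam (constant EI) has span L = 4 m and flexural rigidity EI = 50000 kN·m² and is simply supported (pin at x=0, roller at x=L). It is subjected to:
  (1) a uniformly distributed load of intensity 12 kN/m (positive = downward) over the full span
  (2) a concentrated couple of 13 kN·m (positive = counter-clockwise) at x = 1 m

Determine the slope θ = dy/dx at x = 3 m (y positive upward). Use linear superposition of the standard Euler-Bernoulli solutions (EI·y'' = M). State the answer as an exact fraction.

Load 1 — uniform load w=12 kN/m over full span:
  θ_1 = -w(L³-6Lx²+4x³)/(24EI) = -12·(4³-6·4·3²+4·3³)/(24·50000) = 11/25000 rad
Load 2 — applied couple M₀=13 kN·m at a=1 m (b=L-a=3):
  θ_2 = (M₀x²/(2L)-M₀(x-a)+C₁)/EI  [x>a] with C₁=M₀(3b²-L²)/(6L)=143/24 = (13·3²/(2·4)-13·(3-1)+(143/24))/50000 = -13/120000 rad
Superposition: θ = Σ θ_i = 199/600000 rad ≈ 0.000332 rad

θ(3) = 199/600000 rad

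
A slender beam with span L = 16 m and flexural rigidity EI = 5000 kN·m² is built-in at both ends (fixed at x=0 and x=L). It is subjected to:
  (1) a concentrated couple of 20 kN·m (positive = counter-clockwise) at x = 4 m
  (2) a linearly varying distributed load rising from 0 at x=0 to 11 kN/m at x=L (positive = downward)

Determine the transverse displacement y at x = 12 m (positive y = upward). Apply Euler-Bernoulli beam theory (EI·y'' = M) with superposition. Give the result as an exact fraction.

Load 1 — applied couple M₀=20 kN·m at a=4 m (b=L-a=12):
  y_1 = (R_Ax³/6 - M_Ax²/2 - M₀(x-a)²/2)/EI  [x>a] with R_A=45/32, M_A=-15/4 = ((45/32)·12³/6 - (-15/4)·12²/2 - 20·(12-4)²/2)/5000 = 7/1000 m
Load 2 — triangular load w₀=11 kN/m (0→w₀ over full span):
  y_2 = -w₀x²(L-x)²(x+2L)/(120LEI) = -11·12²·(16-12)²·(12+2·16)/(120·16·5000) = -363/3125 m
Superposition: y = Σ y_i = -2729/25000 m ≈ -0.109160 m

y(12) = -2729/25000 m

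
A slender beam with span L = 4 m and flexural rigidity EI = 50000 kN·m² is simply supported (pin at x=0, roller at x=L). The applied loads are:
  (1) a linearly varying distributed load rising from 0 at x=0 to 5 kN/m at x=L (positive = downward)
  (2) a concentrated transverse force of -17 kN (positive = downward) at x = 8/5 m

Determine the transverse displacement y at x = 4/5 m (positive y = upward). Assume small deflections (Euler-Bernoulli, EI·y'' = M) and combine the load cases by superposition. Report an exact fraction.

Load 1 — triangular load w₀=5 kN/m (0→w₀ over full span):
  y_1 = -w₀x(7L⁴-10L²x²+3x⁴)/(360LEI) = -5·(4/5)·(7·4⁴-10·4²·(4/5)²+3·(4/5)⁴)/(360·4·50000) = -2752/29296875 m
Load 2 — point force P=-17 kN at a=8/5 m (b=L-a=12/5):
  y_2 = -Pbx(L²-b²-x²)/(6LEI)  [x≤a] = -(-17)·(12/5)·(4/5)·(4²-(12/5)²-(4/5)²)/(6·4·50000) = 102/390625 m
Superposition: y = Σ y_i = 4898/29296875 m ≈ 0.000167 m

y(4/5) = 4898/29296875 m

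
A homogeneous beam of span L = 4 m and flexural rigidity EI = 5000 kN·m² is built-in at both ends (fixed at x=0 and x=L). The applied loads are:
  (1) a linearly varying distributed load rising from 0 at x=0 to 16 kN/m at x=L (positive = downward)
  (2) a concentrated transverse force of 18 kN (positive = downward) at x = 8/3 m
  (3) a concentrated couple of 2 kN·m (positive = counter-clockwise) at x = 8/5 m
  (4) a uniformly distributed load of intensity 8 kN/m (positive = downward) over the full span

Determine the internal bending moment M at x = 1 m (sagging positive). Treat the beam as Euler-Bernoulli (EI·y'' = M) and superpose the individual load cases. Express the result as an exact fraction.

Load 1 — triangular load w₀=16 kN/m (0→w₀ over full span):
  M_1 = 3w₀Lx/20 - w₀L²/30 - w₀x³/(6L) = 3·16·4·1/20 - 16·4²/30 - 16·1³/(6·4) = 2/5 kN·m
Load 2 — point force P=18 kN at a=8/3 m (b=L-a=4/3):
  M_2 = Pb²(3a+b)x/L³ - Pab²/L²  [x≤a] = 18·(4/3)²·(3·(8/3)+(4/3))·1/4³ - 18·(8/3)·(4/3)²/4² = -2/3 kN·m
Load 3 — applied couple M₀=2 kN·m at a=8/5 m (b=L-a=12/5):
  M_3 = R_Ax - M_A  [x≤a] with R_A=18/25, M_A=6/25 = (18/25)·1 - (6/25) = 12/25 kN·m
Load 4 — uniform load w=8 kN/m over full span:
  M_4 = wLx/2 - wL²/12 - wx²/2 = 8·4·1/2 - 8·4²/12 - 8·1²/2 = 4/3 kN·m
Superposition: M = Σ M_i = 116/75 kN·m ≈ 1.546667 kN·m

M(1) = 116/75 kN·m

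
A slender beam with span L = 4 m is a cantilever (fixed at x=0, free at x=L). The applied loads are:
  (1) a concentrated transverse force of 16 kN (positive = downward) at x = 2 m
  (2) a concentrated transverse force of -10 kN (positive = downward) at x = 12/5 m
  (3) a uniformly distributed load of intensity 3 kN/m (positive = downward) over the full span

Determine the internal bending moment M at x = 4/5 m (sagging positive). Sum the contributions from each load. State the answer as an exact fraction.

Load 1 — point force P=16 kN at a=2 m (b=L-a=2):
  M_1 = -P(a-x)  [x≤a] = -16·(2-(4/5)) = -96/5 kN·m
Load 2 — point force P=-10 kN at a=12/5 m (b=L-a=8/5):
  M_2 = -P(a-x)  [x≤a] = -(-10)·((12/5)-(4/5)) = 16 kN·m
Load 3 — uniform load w=3 kN/m over full span:
  M_3 = -w(L-x)²/2 = -3·(4-(4/5))²/2 = -384/25 kN·m
Superposition: M = Σ M_i = -464/25 kN·m ≈ -18.560000 kN·m

M(4/5) = -464/25 kN·m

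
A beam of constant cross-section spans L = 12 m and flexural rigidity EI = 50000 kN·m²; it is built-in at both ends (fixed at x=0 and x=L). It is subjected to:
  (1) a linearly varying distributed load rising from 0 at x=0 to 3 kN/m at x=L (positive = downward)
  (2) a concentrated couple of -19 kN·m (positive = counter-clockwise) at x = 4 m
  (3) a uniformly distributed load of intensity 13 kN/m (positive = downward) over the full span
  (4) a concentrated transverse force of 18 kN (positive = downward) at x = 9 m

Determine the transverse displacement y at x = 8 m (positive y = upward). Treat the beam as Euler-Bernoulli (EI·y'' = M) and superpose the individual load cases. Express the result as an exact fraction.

Load 1 — triangular load w₀=3 kN/m (0→w₀ over full span):
  y_1 = -w₀x²(L-x)²(x+2L)/(120LEI) = -3·8²·(12-8)²·(8+2·12)/(120·12·50000) = -64/46875 m
Load 2 — applied couple M₀=-19 kN·m at a=4 m (b=L-a=8):
  y_2 = (R_Ax³/6 - M_Ax²/2 - M₀(x-a)²/2)/EI  [x>a] with R_A=-19/9, M_A=0 = ((-19/9)·8³/6 - 0·8²/2 - (-19)·(8-4)²/2)/50000 = -19/33750 m
Load 3 — uniform load w=13 kN/m over full span:
  y_3 = -wx²(L-x)²/(24EI) = -13·8²·(12-8)²/(24·50000) = -104/9375 m
Load 4 — point force P=18 kN at a=9 m (b=L-a=3):
  y_4 = -Pb²x²(3aL-(3a+b)x)/(6L³EI)  [x≤a] = -18·3²·8²·(3·9·12-(3·9+3)·8)/(6·12³·50000) = -21/12500 m
Superposition: y = Σ y_i = -24809/1687500 m ≈ -0.014702 m

y(8) = -24809/1687500 m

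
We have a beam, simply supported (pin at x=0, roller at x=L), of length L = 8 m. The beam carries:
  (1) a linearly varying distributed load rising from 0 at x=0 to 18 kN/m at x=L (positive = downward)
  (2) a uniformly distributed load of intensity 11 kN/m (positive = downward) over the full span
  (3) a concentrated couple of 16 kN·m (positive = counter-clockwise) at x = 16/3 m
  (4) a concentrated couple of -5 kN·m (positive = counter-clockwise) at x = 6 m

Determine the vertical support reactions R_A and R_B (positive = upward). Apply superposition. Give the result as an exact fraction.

R_A = 555/8 kN, R_B = 725/8 kN

Load 1 — triangular load w₀=18 kN/m (0→w₀ over full span):
  R_A = w₀L/6 = 18·8/6 = 24 kN
  R_B = w₀L/3 = 18·8/3 = 48 kN
Load 2 — uniform load w=11 kN/m over full span:
  R_A = wL/2 = 11·8/2 = 44 kN
  R_B = wL/2 = 11·8/2 = 44 kN
Load 3 — applied couple M₀=16 kN·m at a=16/3 m (b=L-a=8/3):
  R_A = M₀/L = 16/8 = 2 kN
  R_B = -M₀/L = -16/8 = -2 kN
Load 4 — applied couple M₀=-5 kN·m at a=6 m (b=L-a=2):
  R_A = M₀/L = (-5)/8 = -5/8 kN
  R_B = -M₀/L = -(-5)/8 = 5/8 kN
Superposition: R_A = 555/8 kN, R_B = 725/8 kN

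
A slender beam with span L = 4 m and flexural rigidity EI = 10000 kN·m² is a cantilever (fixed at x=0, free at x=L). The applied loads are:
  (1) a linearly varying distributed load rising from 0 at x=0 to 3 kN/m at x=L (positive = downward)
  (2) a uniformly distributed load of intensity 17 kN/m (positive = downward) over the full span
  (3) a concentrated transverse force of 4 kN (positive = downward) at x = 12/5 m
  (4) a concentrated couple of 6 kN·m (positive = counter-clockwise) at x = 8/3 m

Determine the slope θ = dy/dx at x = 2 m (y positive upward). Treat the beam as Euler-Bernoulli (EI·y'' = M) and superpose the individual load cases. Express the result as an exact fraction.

θ(2) = -5351/300000 rad

Load 1 — triangular load w₀=3 kN/m (0→w₀ over full span):
  θ_1 = (w₀Lx²/4-w₀L²x/3-w₀x⁴/(24L))/EI = (3·4·2²/4-3·4²·2/3-3·2⁴/(24·4))/10000 = -41/20000 rad
Load 2 — uniform load w=17 kN/m over full span:
  θ_2 = -wx(x²-3Lx+3L²)/(6EI) = -17·2·(2²-3·4·2+3·4²)/(6·10000) = -119/7500 rad
Load 3 — point force P=4 kN at a=12/5 m (b=L-a=8/5):
  θ_3 = -Px(2a-x)/(2EI)  [x≤a] = -4·2·(2·(12/5)-2)/(2·10000) = -7/6250 rad
Load 4 — applied couple M₀=6 kN·m at a=8/3 m (b=L-a=4/3):
  θ_4 = M₀x/EI  [x≤a] = 6·2/10000 = 3/2500 rad
Superposition: θ = Σ θ_i = -5351/300000 rad ≈ -0.017837 rad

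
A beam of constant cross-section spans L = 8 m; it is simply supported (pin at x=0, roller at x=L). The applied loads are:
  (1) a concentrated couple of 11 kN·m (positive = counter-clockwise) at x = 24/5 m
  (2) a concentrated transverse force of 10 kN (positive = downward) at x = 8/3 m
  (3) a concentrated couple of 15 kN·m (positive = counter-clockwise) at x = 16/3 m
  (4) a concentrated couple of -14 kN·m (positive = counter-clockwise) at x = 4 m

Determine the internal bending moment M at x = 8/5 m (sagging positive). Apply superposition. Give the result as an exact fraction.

M(8/5) = 196/15 kN·m

Load 1 — applied couple M₀=11 kN·m at a=24/5 m (b=L-a=16/5):
  M_1 = M₀x/L  [x≤a] = 11·(8/5)/8 = 11/5 kN·m
Load 2 — point force P=10 kN at a=8/3 m (b=L-a=16/3):
  M_2 = Pbx/L  [x≤a] = 10·(16/3)·(8/5)/8 = 32/3 kN·m
Load 3 — applied couple M₀=15 kN·m at a=16/3 m (b=L-a=8/3):
  M_3 = M₀x/L  [x≤a] = 15·(8/5)/8 = 3 kN·m
Load 4 — applied couple M₀=-14 kN·m at a=4 m (b=L-a=4):
  M_4 = M₀x/L  [x≤a] = (-14)·(8/5)/8 = -14/5 kN·m
Superposition: M = Σ M_i = 196/15 kN·m ≈ 13.066667 kN·m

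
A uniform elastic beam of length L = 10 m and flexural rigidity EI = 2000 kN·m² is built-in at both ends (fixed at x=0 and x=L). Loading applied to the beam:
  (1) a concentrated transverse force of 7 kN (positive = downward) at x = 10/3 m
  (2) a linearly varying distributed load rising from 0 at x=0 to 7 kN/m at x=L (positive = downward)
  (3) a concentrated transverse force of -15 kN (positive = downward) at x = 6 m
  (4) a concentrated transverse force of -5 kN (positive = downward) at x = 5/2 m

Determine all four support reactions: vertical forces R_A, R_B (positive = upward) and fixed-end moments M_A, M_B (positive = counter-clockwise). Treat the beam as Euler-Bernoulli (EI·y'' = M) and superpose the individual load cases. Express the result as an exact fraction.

R_A = 133627/21600 kN, M_A = 53017/4320 kN·m, R_B = 341573/21600 kN, M_B = -70163/4320 kN·m

Load 1 — point force P=7 kN at a=10/3 m (b=L-a=20/3):
  R_A = Pb²(3a+b)/L³ = 7·(20/3)²·(3·(10/3)+(20/3))/10³ = 140/27 kN
  M_A = Pab²/L² = 7·(10/3)·(20/3)²/10² = 280/27 kN·m
  R_B = Pa²(a+3b)/L³ = 7·(10/3)²·((10/3)+3·(20/3))/10³ = 49/27 kN
  M_B = -Pa²b/L² = -7·(10/3)²·(20/3)/10² = -140/27 kN·m
Load 2 — triangular load w₀=7 kN/m (0→w₀ over full span):
  R_A = 3w₀L/20 = 3·7·10/20 = 21/2 kN
  M_A = w₀L²/30 = 7·10²/30 = 70/3 kN·m
  R_B = 7w₀L/20 = 7·7·10/20 = 49/2 kN
  M_B = -w₀L²/20 = -7·10²/20 = -35 kN·m
Load 3 — point force P=-15 kN at a=6 m (b=L-a=4):
  R_A = Pb²(3a+b)/L³ = (-15)·4²·(3·6+4)/10³ = -132/25 kN
  M_A = Pab²/L² = (-15)·6·4²/10² = -72/5 kN·m
  R_B = Pa²(a+3b)/L³ = (-15)·6²·(6+3·4)/10³ = -243/25 kN
  M_B = -Pa²b/L² = -(-15)·6²·4/10² = 108/5 kN·m
Load 4 — point force P=-5 kN at a=5/2 m (b=L-a=15/2):
  R_A = Pb²(3a+b)/L³ = (-5)·(15/2)²·(3·(5/2)+(15/2))/10³ = -135/32 kN
  M_A = Pab²/L² = (-5)·(5/2)·(15/2)²/10² = -225/32 kN·m
  R_B = Pa²(a+3b)/L³ = (-5)·(5/2)²·((5/2)+3·(15/2))/10³ = -25/32 kN
  M_B = -Pa²b/L² = -(-5)·(5/2)²·(15/2)/10² = 75/32 kN·m
Superposition: R_A = 133627/21600 kN, M_A = 53017/4320 kN·m, R_B = 341573/21600 kN, M_B = -70163/4320 kN·m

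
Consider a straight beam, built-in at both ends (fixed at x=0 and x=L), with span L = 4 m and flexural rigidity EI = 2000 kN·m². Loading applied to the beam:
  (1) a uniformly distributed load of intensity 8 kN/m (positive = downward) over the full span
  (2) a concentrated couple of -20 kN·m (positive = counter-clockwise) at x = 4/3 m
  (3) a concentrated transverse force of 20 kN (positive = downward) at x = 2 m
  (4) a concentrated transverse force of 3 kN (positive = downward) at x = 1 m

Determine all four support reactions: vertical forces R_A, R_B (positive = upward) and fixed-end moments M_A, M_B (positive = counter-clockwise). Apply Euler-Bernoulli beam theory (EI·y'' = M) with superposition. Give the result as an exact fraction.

Load 1 — uniform load w=8 kN/m over full span:
  R_A = wL/2 = 8·4/2 = 16 kN
  M_A = wL²/12 = 8·4²/12 = 32/3 kN·m
  R_B = wL/2 = 8·4/2 = 16 kN
  M_B = -wL²/12 = -8·4²/12 = -32/3 kN·m
Load 2 — applied couple M₀=-20 kN·m at a=4/3 m (b=L-a=8/3):
  R_A = 6M₀ab/L³ = 6·(-20)·(4/3)·(8/3)/4³ = -20/3 kN
  M_A = M₀b(2a-b)/L² = (-20)·(8/3)·(2·(4/3)-(8/3))/4² = 0 kN·m
  R_B = -6M₀ab/L³ = -6·(-20)·(4/3)·(8/3)/4³ = 20/3 kN
  M_B = M₀a(2b-a)/L² = (-20)·(4/3)·(2·(8/3)-(4/3))/4² = -20/3 kN·m
Load 3 — point force P=20 kN at a=2 m (b=L-a=2):
  R_A = Pb²(3a+b)/L³ = 20·2²·(3·2+2)/4³ = 10 kN
  M_A = Pab²/L² = 20·2·2²/4² = 10 kN·m
  R_B = Pa²(a+3b)/L³ = 20·2²·(2+3·2)/4³ = 10 kN
  M_B = -Pa²b/L² = -20·2²·2/4² = -10 kN·m
Load 4 — point force P=3 kN at a=1 m (b=L-a=3):
  R_A = Pb²(3a+b)/L³ = 3·3²·(3·1+3)/4³ = 81/32 kN
  M_A = Pab²/L² = 3·1·3²/4² = 27/16 kN·m
  R_B = Pa²(a+3b)/L³ = 3·1²·(1+3·3)/4³ = 15/32 kN
  M_B = -Pa²b/L² = -3·1²·3/4² = -9/16 kN·m
Superposition: R_A = 2099/96 kN, M_A = 1073/48 kN·m, R_B = 3181/96 kN, M_B = -1339/48 kN·m

R_A = 2099/96 kN, M_A = 1073/48 kN·m, R_B = 3181/96 kN, M_B = -1339/48 kN·m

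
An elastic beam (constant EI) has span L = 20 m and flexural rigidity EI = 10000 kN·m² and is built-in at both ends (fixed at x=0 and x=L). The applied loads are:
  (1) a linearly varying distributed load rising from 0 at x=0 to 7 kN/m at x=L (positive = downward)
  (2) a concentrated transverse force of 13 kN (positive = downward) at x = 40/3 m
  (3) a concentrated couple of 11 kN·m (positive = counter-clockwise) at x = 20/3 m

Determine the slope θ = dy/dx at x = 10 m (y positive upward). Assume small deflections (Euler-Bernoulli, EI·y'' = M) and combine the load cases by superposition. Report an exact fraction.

Load 1 — triangular load w₀=7 kN/m (0→w₀ over full span):
  θ_1 = -w₀(2x(L-x)(L-2x)(x+2L)+x²(L-x)²)/(120LEI) = -7·(2·10·(20-10)·(20-2·10)·(10+2·20)+10²·(20-10)²)/(120·20·10000) = -7/2400 rad
Load 2 — point force P=13 kN at a=40/3 m (b=L-a=20/3):
  θ_2 = -Pb²x(2aL-(3a+b)x)/(2L³EI)  [x≤a] = -13·(20/3)²·10·(2·(40/3)·20-(3·(40/3)+(20/3))·10)/(2·20³·10000) = -13/5400 rad
Load 3 — applied couple M₀=11 kN·m at a=20/3 m (b=L-a=40/3):
  θ_3 = (R_Ax²/2 - M_Ax - M₀(x-a))/EI  [x>a] with R_A=11/15, M_A=0 = ((11/15)·10²/2 - 0·10 - 11·(10-(20/3)))/10000 = 0 rad
Superposition: θ = Σ θ_i = -23/4320 rad ≈ -0.005324 rad

θ(10) = -23/4320 rad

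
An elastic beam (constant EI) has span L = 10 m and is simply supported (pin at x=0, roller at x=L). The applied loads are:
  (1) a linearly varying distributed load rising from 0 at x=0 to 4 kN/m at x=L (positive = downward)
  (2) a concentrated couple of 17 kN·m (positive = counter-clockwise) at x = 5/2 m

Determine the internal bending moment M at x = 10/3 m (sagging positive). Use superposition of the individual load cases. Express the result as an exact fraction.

M(10/3) = 682/81 kN·m

Load 1 — triangular load w₀=4 kN/m (0→w₀ over full span):
  M_1 = w₀Lx/6 - w₀x³/(6L) = 4·10·(10/3)/6 - 4·(10/3)³/(6·10) = 1600/81 kN·m
Load 2 — applied couple M₀=17 kN·m at a=5/2 m (b=L-a=15/2):
  M_2 = M₀x/L - M₀  [x>a] = 17·(10/3)/10 - 17 = -34/3 kN·m
Superposition: M = Σ M_i = 682/81 kN·m ≈ 8.419753 kN·m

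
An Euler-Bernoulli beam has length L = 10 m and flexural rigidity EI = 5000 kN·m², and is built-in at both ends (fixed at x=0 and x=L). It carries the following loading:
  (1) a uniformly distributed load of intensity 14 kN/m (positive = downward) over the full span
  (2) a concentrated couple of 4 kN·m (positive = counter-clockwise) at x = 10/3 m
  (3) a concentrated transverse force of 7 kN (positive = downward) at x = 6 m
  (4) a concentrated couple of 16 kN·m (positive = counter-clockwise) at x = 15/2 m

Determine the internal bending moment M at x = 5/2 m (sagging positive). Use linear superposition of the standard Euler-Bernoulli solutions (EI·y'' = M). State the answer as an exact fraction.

M(5/2) = 4457/300 kN·m

Load 1 — uniform load w=14 kN/m over full span:
  M_1 = wLx/2 - wL²/12 - wx²/2 = 14·10·(5/2)/2 - 14·10²/12 - 14·(5/2)²/2 = 175/12 kN·m
Load 2 — applied couple M₀=4 kN·m at a=10/3 m (b=L-a=20/3):
  M_2 = R_Ax - M_A  [x≤a] with R_A=8/15, M_A=0 = (8/15)·(5/2) - 0 = 4/3 kN·m
Load 3 — point force P=7 kN at a=6 m (b=L-a=4):
  M_3 = Pb²(3a+b)x/L³ - Pab²/L²  [x≤a] = 7·4²·(3·6+4)·(5/2)/10³ - 7·6·4²/10² = -14/25 kN·m
Load 4 — applied couple M₀=16 kN·m at a=15/2 m (b=L-a=5/2):
  M_4 = R_Ax - M_A  [x≤a] with R_A=9/5, M_A=5 = (9/5)·(5/2) - 5 = -1/2 kN·m
Superposition: M = Σ M_i = 4457/300 kN·m ≈ 14.856667 kN·m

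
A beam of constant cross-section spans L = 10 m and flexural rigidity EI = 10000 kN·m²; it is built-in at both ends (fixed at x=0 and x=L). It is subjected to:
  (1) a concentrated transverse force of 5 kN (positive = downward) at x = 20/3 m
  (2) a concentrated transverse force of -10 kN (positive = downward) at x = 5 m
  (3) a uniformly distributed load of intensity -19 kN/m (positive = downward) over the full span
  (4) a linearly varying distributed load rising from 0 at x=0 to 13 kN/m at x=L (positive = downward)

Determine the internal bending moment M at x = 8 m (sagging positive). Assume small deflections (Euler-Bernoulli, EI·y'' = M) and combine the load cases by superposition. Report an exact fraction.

M(8) = 317/30 kN·m

Load 1 — point force P=5 kN at a=20/3 m (b=L-a=10/3):
  M_1 = Pa²(a+3b)(L-x)/L³ - Pa²b/L²  [x>a] = 5·(20/3)²·((20/3)+3·(10/3))·(10-8)/10³ - 5·(20/3)²·(10/3)/10² = 0 kN·m
Load 2 — point force P=-10 kN at a=5 m (b=L-a=5):
  M_2 = Pa²(a+3b)(L-x)/L³ - Pa²b/L²  [x>a] = (-10)·5²·(5+3·5)·(10-8)/10³ - (-10)·5²·5/10² = 5/2 kN·m
Load 3 — uniform load w=-19 kN/m over full span:
  M_3 = wLx/2 - wL²/12 - wx²/2 = (-19)·10·8/2 - (-19)·10²/12 - (-19)·8²/2 = 19/3 kN·m
Load 4 — triangular load w₀=13 kN/m (0→w₀ over full span):
  M_4 = 3w₀Lx/20 - w₀L²/30 - w₀x³/(6L) = 3·13·10·8/20 - 13·10²/30 - 13·8³/(6·10) = 26/15 kN·m
Superposition: M = Σ M_i = 317/30 kN·m ≈ 10.566667 kN·m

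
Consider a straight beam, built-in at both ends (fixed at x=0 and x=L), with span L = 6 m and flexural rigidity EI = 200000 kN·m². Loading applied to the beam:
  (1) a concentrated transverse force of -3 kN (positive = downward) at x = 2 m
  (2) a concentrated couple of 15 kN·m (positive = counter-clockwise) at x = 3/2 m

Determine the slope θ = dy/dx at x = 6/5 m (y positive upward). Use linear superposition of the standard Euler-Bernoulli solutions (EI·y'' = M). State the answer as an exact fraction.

Load 1 — point force P=-3 kN at a=2 m (b=L-a=4):
  θ_1 = -Pb²x(2aL-(3a+b)x)/(2L³EI)  [x≤a] = -(-3)·4²·(6/5)·(2·2·6-(3·2+4)·(6/5))/(2·6³·200000) = 1/125000 rad
Load 2 — applied couple M₀=15 kN·m at a=3/2 m (b=L-a=9/2):
  θ_2 = (R_Ax²/2 - M_Ax)/EI  [x≤a] with R_A=45/16, M_A=-45/16 = ((45/16)·(6/5)²/2 - (-45/16)·(6/5))/200000 = 27/1000000 rad
Superposition: θ = Σ θ_i = 7/200000 rad ≈ 0.000035 rad

θ(6/5) = 7/200000 rad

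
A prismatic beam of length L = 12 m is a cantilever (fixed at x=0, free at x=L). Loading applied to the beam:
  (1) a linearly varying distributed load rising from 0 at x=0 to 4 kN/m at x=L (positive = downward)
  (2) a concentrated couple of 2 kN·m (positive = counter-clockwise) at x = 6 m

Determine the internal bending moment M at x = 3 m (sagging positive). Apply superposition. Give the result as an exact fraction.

M(3) = -239/2 kN·m

Load 1 — triangular load w₀=4 kN/m (0→w₀ over full span):
  M_1 = w₀Lx/2 - w₀L²/3 - w₀x³/(6L) = 4·12·3/2 - 4·12²/3 - 4·3³/(6·12) = -243/2 kN·m
Load 2 — applied couple M₀=2 kN·m at a=6 m (b=L-a=6):
  M_2 = M₀  [x≤a] = 2 = 2 kN·m
Superposition: M = Σ M_i = -239/2 kN·m ≈ -119.500000 kN·m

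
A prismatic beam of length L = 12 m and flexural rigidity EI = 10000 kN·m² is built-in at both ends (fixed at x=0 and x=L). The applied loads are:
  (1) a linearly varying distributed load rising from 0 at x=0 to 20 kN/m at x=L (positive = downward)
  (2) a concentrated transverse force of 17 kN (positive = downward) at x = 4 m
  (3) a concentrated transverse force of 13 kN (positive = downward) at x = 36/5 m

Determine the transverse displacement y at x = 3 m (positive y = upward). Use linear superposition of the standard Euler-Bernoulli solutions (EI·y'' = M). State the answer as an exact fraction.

y(3) = -47941/1200000 m

Load 1 — triangular load w₀=20 kN/m (0→w₀ over full span):
  y_1 = -w₀x²(L-x)²(x+2L)/(120LEI) = -20·3²·(12-3)²·(3+2·12)/(120·12·10000) = -2187/80000 m
Load 2 — point force P=17 kN at a=4 m (b=L-a=8):
  y_2 = -Pb²x²(3aL-(3a+b)x)/(6L³EI)  [x≤a] = -17·8²·3²·(3·4·12-(3·4+8)·3)/(6·12³·10000) = -119/15000 m
Load 3 — point force P=13 kN at a=36/5 m (b=L-a=24/5):
  y_3 = -Pb²x²(3aL-(3a+b)x)/(6L³EI)  [x≤a] = -13·(24/5)²·3²·(3·(36/5)·12-(3·(36/5)+(24/5))·3)/(6·12³·10000) = -117/25000 m
Superposition: y = Σ y_i = -47941/1200000 m ≈ -0.039951 m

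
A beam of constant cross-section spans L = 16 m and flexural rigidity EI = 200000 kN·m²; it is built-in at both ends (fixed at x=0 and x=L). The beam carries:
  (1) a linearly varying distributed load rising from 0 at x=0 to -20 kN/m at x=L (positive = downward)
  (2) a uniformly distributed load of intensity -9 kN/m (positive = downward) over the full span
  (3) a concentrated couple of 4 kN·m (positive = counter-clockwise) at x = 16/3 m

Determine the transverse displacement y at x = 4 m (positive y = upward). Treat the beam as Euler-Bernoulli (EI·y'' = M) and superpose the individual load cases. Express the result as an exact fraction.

y(4) = 487/56250 m

Load 1 — triangular load w₀=-20 kN/m (0→w₀ over full span):
  y_1 = -w₀x²(L-x)²(x+2L)/(120LEI) = -(-20)·4²·(16-4)²·(4+2·16)/(120·16·200000) = 27/6250 m
Load 2 — uniform load w=-9 kN/m over full span:
  y_2 = -wx²(L-x)²/(24EI) = -(-9)·4²·(16-4)²/(24·200000) = 27/6250 m
Load 3 — applied couple M₀=4 kN·m at a=16/3 m (b=L-a=32/3):
  y_3 = (R_Ax³/6 - M_Ax²/2)/EI  [x≤a] with R_A=1/3, M_A=0 = ((1/3)·4³/6 - 0·4²/2)/200000 = 1/56250 m
Superposition: y = Σ y_i = 487/56250 m ≈ 0.008658 m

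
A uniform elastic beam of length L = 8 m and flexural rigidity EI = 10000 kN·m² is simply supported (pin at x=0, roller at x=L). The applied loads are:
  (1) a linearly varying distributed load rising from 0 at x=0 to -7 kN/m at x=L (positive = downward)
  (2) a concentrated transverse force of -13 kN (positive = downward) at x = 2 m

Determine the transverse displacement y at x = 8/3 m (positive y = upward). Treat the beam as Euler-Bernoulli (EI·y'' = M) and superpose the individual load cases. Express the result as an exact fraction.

Load 1 — triangular load w₀=-7 kN/m (0→w₀ over full span):
  y_1 = -w₀x(7L⁴-10L²x²+3x⁴)/(360LEI) = -(-7)·(8/3)·(7·8⁴-10·8²·(8/3)²+3·(8/3)⁴)/(360·8·10000) = 7168/455625 m
Load 2 — point force P=-13 kN at a=2 m (b=L-a=6):
  y_2 = -Pa(L-x)(2Lx-a²-x²)/(6LEI)  [x>a] = -(-13)·2·(8-(8/3))·(2·8·(8/3)-2²-(8/3)²)/(6·8·10000) = 923/101250 m
Superposition: y = Σ y_i = 22643/911250 m ≈ 0.024848 m

y(8/3) = 22643/911250 m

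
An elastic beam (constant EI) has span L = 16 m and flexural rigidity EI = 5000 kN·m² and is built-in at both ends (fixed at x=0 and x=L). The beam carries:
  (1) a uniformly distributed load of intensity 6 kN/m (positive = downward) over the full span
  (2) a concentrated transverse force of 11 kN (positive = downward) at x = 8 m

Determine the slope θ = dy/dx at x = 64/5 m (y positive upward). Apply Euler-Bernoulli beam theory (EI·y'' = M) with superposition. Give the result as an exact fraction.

θ(64/5) = 3732/78125 rad

Load 1 — uniform load w=6 kN/m over full span:
  θ_1 = -wx(L-x)(L-2x)/(12EI) = -6·(64/5)·(16-(64/5))·(16-2·(64/5))/(12·5000) = 3072/78125 rad
Load 2 — point force P=11 kN at a=8 m (b=L-a=8):
  θ_2 = Pa²(L-x)(2bL-(3b+a)(L-x))/(2L³EI)  [x>a] = 11·8²·(16-(64/5))·(2·8·16-(3·8+8)·(16-(64/5)))/(2·16³·5000) = 132/15625 rad
Superposition: θ = Σ θ_i = 3732/78125 rad ≈ 0.047770 rad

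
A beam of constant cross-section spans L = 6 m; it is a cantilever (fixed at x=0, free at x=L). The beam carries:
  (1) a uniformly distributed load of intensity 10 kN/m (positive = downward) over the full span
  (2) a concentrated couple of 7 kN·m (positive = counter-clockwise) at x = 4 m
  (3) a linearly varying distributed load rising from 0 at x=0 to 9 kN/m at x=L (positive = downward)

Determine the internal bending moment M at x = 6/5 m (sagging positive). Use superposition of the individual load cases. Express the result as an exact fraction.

Load 1 — uniform load w=10 kN/m over full span:
  M_1 = -w(L-x)²/2 = -10·(6-(6/5))²/2 = -576/5 kN·m
Load 2 — applied couple M₀=7 kN·m at a=4 m (b=L-a=2):
  M_2 = M₀  [x≤a] = 7 = 7 kN·m
Load 3 — triangular load w₀=9 kN/m (0→w₀ over full span):
  M_3 = w₀Lx/2 - w₀L²/3 - w₀x³/(6L) = 9·6·(6/5)/2 - 9·6²/3 - 9·(6/5)³/(6·6) = -9504/125 kN·m
Superposition: M = Σ M_i = -23029/125 kN·m ≈ -184.232000 kN·m

M(6/5) = -23029/125 kN·m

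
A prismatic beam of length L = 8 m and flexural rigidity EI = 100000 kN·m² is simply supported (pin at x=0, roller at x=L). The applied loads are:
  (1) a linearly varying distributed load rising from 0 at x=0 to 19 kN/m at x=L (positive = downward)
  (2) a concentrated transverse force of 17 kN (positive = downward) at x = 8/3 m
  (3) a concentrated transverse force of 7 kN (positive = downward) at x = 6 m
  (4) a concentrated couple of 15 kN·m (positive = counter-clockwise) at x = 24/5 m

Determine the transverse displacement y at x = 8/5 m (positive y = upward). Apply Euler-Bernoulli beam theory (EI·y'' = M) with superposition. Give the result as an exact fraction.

Load 1 — triangular load w₀=19 kN/m (0→w₀ over full span):
  y_1 = -w₀x(7L⁴-10L²x²+3x⁴)/(360LEI) = -19·(8/5)·(7·8⁴-10·8²·(8/5)²+3·(8/5)⁴)/(360·8·100000) = -418304/146484375 m
Load 2 — point force P=17 kN at a=8/3 m (b=L-a=16/3):
  y_2 = -Pbx(L²-b²-x²)/(6LEI)  [x≤a] = -17·(16/3)·(8/5)·(8²-(16/3)²-(8/5)²)/(6·8·100000) = -31552/31640625 m
Load 3 — point force P=7 kN at a=6 m (b=L-a=2):
  y_3 = -Pbx(L²-b²-x²)/(6LEI)  [x≤a] = -7·2·(8/5)·(8²-2²-(8/5)²)/(6·8·100000) = -2513/9375000 m
Load 4 — applied couple M₀=15 kN·m at a=24/5 m (b=L-a=16/5):
  y_4 = (M₀x³/(6L)+C₁x)/EI  [x≤a] with C₁=M₀(3b²-L²)/(6L)=-52/5 = (15·(8/5)³/(6·8)+(-52/5)·(8/5))/100000 = -12/78125 m
Superposition: y = Σ y_i = -135247039/31640625000 m ≈ -0.004274 m

y(8/5) = -135247039/31640625000 m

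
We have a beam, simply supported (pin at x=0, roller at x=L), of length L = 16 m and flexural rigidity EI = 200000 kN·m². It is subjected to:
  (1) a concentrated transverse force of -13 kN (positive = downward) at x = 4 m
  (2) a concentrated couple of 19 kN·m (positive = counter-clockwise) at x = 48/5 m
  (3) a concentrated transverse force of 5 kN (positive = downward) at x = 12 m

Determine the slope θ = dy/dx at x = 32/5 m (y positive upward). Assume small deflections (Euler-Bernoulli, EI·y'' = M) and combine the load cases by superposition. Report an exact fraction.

θ(32/5) = -1/30000 rad

Load 1 — point force P=-13 kN at a=4 m (b=L-a=12):
  θ_1 = -Pa(2L²-6Lx+3x²+a²)/(6LEI)  [x>a] = -(-13)·4·(2·16²-6·16·(32/5)+3·(32/5)²+4²)/(6·16·200000) = 247/2500000 rad
Load 2 — applied couple M₀=19 kN·m at a=48/5 m (b=L-a=32/5):
  θ_2 = (M₀x²/(2L)+C₁)/EI  [x≤a] with C₁=M₀(3b²-L²)/(6L)=-1976/75 = (19·(32/5)²/(2·16)+(-1976/75))/200000 = -19/1875000 rad
Load 3 — point force P=5 kN at a=12 m (b=L-a=4):
  θ_3 = -Pb(L²-b²-3x²)/(6LEI)  [x≤a] = -5·4·(16²-4²-3·(32/5)²)/(6·16·200000) = -61/500000 rad
Superposition: θ = Σ θ_i = -1/30000 rad ≈ -0.000033 rad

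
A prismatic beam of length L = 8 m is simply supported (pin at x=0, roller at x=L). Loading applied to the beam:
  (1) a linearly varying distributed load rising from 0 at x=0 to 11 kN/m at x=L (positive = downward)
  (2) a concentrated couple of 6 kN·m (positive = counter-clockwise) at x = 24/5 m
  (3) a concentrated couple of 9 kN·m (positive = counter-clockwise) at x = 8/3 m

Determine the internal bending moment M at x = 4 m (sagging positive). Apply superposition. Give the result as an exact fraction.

M(4) = 85/2 kN·m

Load 1 — triangular load w₀=11 kN/m (0→w₀ over full span):
  M_1 = w₀Lx/6 - w₀x³/(6L) = 11·8·4/6 - 11·4³/(6·8) = 44 kN·m
Load 2 — applied couple M₀=6 kN·m at a=24/5 m (b=L-a=16/5):
  M_2 = M₀x/L  [x≤a] = 6·4/8 = 3 kN·m
Load 3 — applied couple M₀=9 kN·m at a=8/3 m (b=L-a=16/3):
  M_3 = M₀x/L - M₀  [x>a] = 9·4/8 - 9 = -9/2 kN·m
Superposition: M = Σ M_i = 85/2 kN·m ≈ 42.500000 kN·m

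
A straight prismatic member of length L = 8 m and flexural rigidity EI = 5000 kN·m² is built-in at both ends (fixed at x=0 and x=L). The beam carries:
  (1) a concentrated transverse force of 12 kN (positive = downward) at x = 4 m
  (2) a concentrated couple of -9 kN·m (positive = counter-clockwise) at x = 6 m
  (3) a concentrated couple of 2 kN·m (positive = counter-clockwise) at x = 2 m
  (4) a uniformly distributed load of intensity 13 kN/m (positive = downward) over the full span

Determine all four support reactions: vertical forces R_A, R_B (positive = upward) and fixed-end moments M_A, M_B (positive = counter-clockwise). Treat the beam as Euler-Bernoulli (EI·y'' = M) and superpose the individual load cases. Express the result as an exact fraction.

R_A = 3649/64 kN, M_A = 3751/48 kN·m, R_B = 3775/64 kN, M_B = -3793/48 kN·m

Load 1 — point force P=12 kN at a=4 m (b=L-a=4):
  R_A = Pb²(3a+b)/L³ = 12·4²·(3·4+4)/8³ = 6 kN
  M_A = Pab²/L² = 12·4·4²/8² = 12 kN·m
  R_B = Pa²(a+3b)/L³ = 12·4²·(4+3·4)/8³ = 6 kN
  M_B = -Pa²b/L² = -12·4²·4/8² = -12 kN·m
Load 2 — applied couple M₀=-9 kN·m at a=6 m (b=L-a=2):
  R_A = 6M₀ab/L³ = 6·(-9)·6·2/8³ = -81/64 kN
  M_A = M₀b(2a-b)/L² = (-9)·2·(2·6-2)/8² = -45/16 kN·m
  R_B = -6M₀ab/L³ = -6·(-9)·6·2/8³ = 81/64 kN
  M_B = M₀a(2b-a)/L² = (-9)·6·(2·2-6)/8² = 27/16 kN·m
Load 3 — applied couple M₀=2 kN·m at a=2 m (b=L-a=6):
  R_A = 6M₀ab/L³ = 6·2·2·6/8³ = 9/32 kN
  M_A = M₀b(2a-b)/L² = 2·6·(2·2-6)/8² = -3/8 kN·m
  R_B = -6M₀ab/L³ = -6·2·2·6/8³ = -9/32 kN
  M_B = M₀a(2b-a)/L² = 2·2·(2·6-2)/8² = 5/8 kN·m
Load 4 — uniform load w=13 kN/m over full span:
  R_A = wL/2 = 13·8/2 = 52 kN
  M_A = wL²/12 = 13·8²/12 = 208/3 kN·m
  R_B = wL/2 = 13·8/2 = 52 kN
  M_B = -wL²/12 = -13·8²/12 = -208/3 kN·m
Superposition: R_A = 3649/64 kN, M_A = 3751/48 kN·m, R_B = 3775/64 kN, M_B = -3793/48 kN·m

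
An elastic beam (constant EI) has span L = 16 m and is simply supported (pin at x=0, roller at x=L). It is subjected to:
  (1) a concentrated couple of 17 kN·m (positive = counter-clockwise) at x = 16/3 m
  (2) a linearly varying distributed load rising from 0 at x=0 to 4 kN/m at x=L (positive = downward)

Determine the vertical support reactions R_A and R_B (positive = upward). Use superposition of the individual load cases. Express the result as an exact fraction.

R_A = 563/48 kN, R_B = 973/48 kN

Load 1 — applied couple M₀=17 kN·m at a=16/3 m (b=L-a=32/3):
  R_A = M₀/L = 17/16 kN
  R_B = -M₀/L = -17/16 kN
Load 2 — triangular load w₀=4 kN/m (0→w₀ over full span):
  R_A = w₀L/6 = 4·16/6 = 32/3 kN
  R_B = w₀L/3 = 4·16/3 = 64/3 kN
Superposition: R_A = 563/48 kN, R_B = 973/48 kN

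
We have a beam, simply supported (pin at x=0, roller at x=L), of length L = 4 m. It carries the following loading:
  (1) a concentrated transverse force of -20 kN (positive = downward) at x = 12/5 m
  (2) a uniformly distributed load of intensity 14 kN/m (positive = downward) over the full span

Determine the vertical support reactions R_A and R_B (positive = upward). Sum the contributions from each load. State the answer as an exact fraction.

R_A = 20 kN, R_B = 16 kN

Load 1 — point force P=-20 kN at a=12/5 m (b=L-a=8/5):
  R_A = Pb/L = (-20)·(8/5)/4 = -8 kN
  R_B = Pa/L = (-20)·(12/5)/4 = -12 kN
Load 2 — uniform load w=14 kN/m over full span:
  R_A = wL/2 = 14·4/2 = 28 kN
  R_B = wL/2 = 14·4/2 = 28 kN
Superposition: R_A = 20 kN, R_B = 16 kN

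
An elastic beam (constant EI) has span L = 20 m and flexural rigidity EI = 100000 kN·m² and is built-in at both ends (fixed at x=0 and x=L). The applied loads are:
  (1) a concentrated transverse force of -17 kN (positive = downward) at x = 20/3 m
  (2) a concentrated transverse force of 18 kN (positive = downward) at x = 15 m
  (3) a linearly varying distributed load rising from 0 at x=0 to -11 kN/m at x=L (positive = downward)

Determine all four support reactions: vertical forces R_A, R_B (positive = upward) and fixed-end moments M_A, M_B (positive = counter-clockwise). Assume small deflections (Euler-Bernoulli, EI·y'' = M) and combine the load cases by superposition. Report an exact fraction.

R_A = -18481/432 kN, M_A = -38915/216 kN·m, R_B = -28607/432 kN, M_B = 42025/216 kN·m

Load 1 — point force P=-17 kN at a=20/3 m (b=L-a=40/3):
  R_A = Pb²(3a+b)/L³ = (-17)·(40/3)²·(3·(20/3)+(40/3))/20³ = -340/27 kN
  M_A = Pab²/L² = (-17)·(20/3)·(40/3)²/20² = -1360/27 kN·m
  R_B = Pa²(a+3b)/L³ = (-17)·(20/3)²·((20/3)+3·(40/3))/20³ = -119/27 kN
  M_B = -Pa²b/L² = -(-17)·(20/3)²·(40/3)/20² = 680/27 kN·m
Load 2 — point force P=18 kN at a=15 m (b=L-a=5):
  R_A = Pb²(3a+b)/L³ = 18·5²·(3·15+5)/20³ = 45/16 kN
  M_A = Pab²/L² = 18·15·5²/20² = 135/8 kN·m
  R_B = Pa²(a+3b)/L³ = 18·15²·(15+3·5)/20³ = 243/16 kN
  M_B = -Pa²b/L² = -18·15²·5/20² = -405/8 kN·m
Load 3 — triangular load w₀=-11 kN/m (0→w₀ over full span):
  R_A = 3w₀L/20 = 3·(-11)·20/20 = -33 kN
  M_A = w₀L²/30 = (-11)·20²/30 = -440/3 kN·m
  R_B = 7w₀L/20 = 7·(-11)·20/20 = -77 kN
  M_B = -w₀L²/20 = -(-11)·20²/20 = 220 kN·m
Superposition: R_A = -18481/432 kN, M_A = -38915/216 kN·m, R_B = -28607/432 kN, M_B = 42025/216 kN·m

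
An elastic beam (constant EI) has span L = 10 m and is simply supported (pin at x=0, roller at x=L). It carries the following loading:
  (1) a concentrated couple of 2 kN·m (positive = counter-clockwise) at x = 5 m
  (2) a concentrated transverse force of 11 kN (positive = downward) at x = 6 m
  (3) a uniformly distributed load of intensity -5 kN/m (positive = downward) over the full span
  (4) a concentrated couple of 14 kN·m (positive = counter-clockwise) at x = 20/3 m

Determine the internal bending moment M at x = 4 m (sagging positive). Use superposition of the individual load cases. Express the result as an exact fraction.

M(4) = -36 kN·m

Load 1 — applied couple M₀=2 kN·m at a=5 m (b=L-a=5):
  M_1 = M₀x/L  [x≤a] = 2·4/10 = 4/5 kN·m
Load 2 — point force P=11 kN at a=6 m (b=L-a=4):
  M_2 = Pbx/L  [x≤a] = 11·4·4/10 = 88/5 kN·m
Load 3 — uniform load w=-5 kN/m over full span:
  M_3 = wx(L-x)/2 = (-5)·4·(10-4)/2 = -60 kN·m
Load 4 — applied couple M₀=14 kN·m at a=20/3 m (b=L-a=10/3):
  M_4 = M₀x/L  [x≤a] = 14·4/10 = 28/5 kN·m
Superposition: M = Σ M_i = -36 kN·m ≈ -36.000000 kN·m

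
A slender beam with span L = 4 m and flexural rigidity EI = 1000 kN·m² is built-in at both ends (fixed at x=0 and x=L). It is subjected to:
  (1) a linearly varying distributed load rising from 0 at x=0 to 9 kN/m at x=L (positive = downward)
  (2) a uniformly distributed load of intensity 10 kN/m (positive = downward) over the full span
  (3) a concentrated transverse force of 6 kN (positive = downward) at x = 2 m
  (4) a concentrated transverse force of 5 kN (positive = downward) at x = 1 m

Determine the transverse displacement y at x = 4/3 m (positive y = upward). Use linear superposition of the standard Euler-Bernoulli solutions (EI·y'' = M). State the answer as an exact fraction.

Load 1 — triangular load w₀=9 kN/m (0→w₀ over full span):
  y_1 = -w₀x²(L-x)²(x+2L)/(120LEI) = -9·(4/3)²·(4-(4/3))²·((4/3)+2·4)/(120·4·1000) = -112/50625 m
Load 2 — uniform load w=10 kN/m over full span:
  y_2 = -wx²(L-x)²/(24EI) = -10·(4/3)²·(4-(4/3))²/(24·1000) = -32/6075 m
Load 3 — point force P=6 kN at a=2 m (b=L-a=2):
  y_3 = -Pb²x²(3aL-(3a+b)x)/(6L³EI)  [x≤a] = -6·2²·(4/3)²·(3·2·4-(3·2+2)·(4/3))/(6·4³·1000) = -1/675 m
Load 4 — point force P=5 kN at a=1 m (b=L-a=3):
  y_4 = -Pa²(L-x)²(3bL-(3b+a)(L-x))/(6L³EI)  [x>a] = -5·1²·(4-(4/3))²·(3·3·4-(3·3+1)·(4-(4/3)))/(6·4³·1000) = -7/8100 m
Superposition: y = Σ y_i = -5969/607500 m ≈ -0.009826 m

y(4/3) = -5969/607500 m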